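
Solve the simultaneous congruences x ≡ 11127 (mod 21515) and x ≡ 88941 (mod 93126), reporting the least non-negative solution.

1212682587

Write x = 11127 + 21515·k. Then 21515·k ≡ 88941 − 11127 ≡ 77814 (mod 93126).
Need 21515⁻¹ mod 93126. Extended Euclid on (93126, 21515):
93126 = 4·21515 + 7066
21515 = 3·7066 + 317
7066 = 22·317 + 92
317 = 3·92 + 41
92 = 2·41 + 10
41 = 4·10 + 1
10 = 10·1 + 0
Back-substitute:
1 = 41 − 4·10
1 = −4·92 + 9·41
1 = 9·317 − 31·92
1 = −31·7066 + 691·317
1 = 691·21515 − 2104·7066
1 = −2104·93126 + 9107·21515
21515⁻¹ ≡ 9107 (mod 93126), so k ≡ 9107·77814 ≡ 56364 (mod 93126).
x = 11127 + 21515·56364 = 1212682587.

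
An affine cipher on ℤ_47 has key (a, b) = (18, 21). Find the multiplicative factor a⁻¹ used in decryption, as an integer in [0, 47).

gcd(47, 18) by repeated division:
47 = 2*18 + 11
18 = 1*11 + 7
11 = 1*7 + 4
7 = 1*4 + 3
4 = 1*3 + 1
3 = 3*1 + 0
The gcd is 1. Working backward:
1 = 4 − 3
1 = −7 + 2·4
1 = 2·11 − 3·7
1 = −3·18 + 5·11
1 = 5·47 − 13·18
Thus 18·(-13) ≡ 1 (mod 47); reducing, -13 mod 47 = 34.

34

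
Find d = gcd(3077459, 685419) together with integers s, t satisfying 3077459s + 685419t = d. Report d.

Repeated division:
3077459 = 4×685419 + 335783
685419 = 2×335783 + 13853
335783 = 24×13853 + 3311
13853 = 4×3311 + 609
3311 = 5×609 + 266
609 = 2×266 + 77
266 = 3×77 + 35
77 = 2×35 + 7
35 = 5×7 + 0
gcd(3077459, 685419) = 7.
Back-substituting:
7 = 77 − 2·35
7 = −2·266 + 7·77
7 = 7·609 − 16·266
7 = −16·3311 + 87·609
7 = 87·13853 − 364·3311
7 = −364·335783 + 8823·13853
7 = 8823·685419 − 18010·335783
7 = −18010·3077459 + 80863·685419
So 7 = (-18010)·3077459 + (80863)·685419.

7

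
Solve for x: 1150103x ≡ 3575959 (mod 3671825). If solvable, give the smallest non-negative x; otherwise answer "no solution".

First find gcd(1150103, 3671825):
3671825 = 3*1150103 + 221516
1150103 = 5*221516 + 42523
221516 = 5*42523 + 8901
42523 = 4*8901 + 6919
8901 = 1*6919 + 1982
6919 = 3*1982 + 973
1982 = 2*973 + 36
973 = 27*36 + 1
36 = 36*1 + 0
gcd = 1, so a unique solution mod 3671825 exists.
Back-substitute for the Bézout coefficients:
1 = 973 − 27·36
1 = −27·1982 + 55·973
1 = 55·6919 − 192·1982
1 = −192·8901 + 247·6919
1 = 247·42523 − 1180·8901
1 = −1180·221516 + 6147·42523
1 = 6147·1150103 − 31915·221516
1 = −31915·3671825 + 101892·1150103
So 1150103·(101892) ≡ 1 (mod 3671825), giving 1150103⁻¹ ≡ 101892.
x ≡ 1150103⁻¹·3575959 ≡ 101892·3575959 ≡ 2747853 (mod 3671825).

2747853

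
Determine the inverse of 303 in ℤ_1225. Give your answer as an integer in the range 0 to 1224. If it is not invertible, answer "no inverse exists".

942

Run Euclid on (1225, 303):
1225 = 4·303 + 13
303 = 23·13 + 4
13 = 3·4 + 1
4 = 4·1 + 0
Since gcd(303, 1225) = 1, back-substitute to write 1 as a combination:
1 = 13 − 3·4
1 = −3·303 + 70·13
1 = 70·1225 − 283·303
So 303·(-283) ≡ 1 (mod 1225), and -283 ≡ 942 (mod 1225).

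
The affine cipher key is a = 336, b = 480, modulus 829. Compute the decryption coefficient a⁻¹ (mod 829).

264

Extended Euclidean algorithm:
829 = 2*336 + 157
336 = 2*157 + 22
157 = 7*22 + 3
22 = 7*3 + 1
3 = 3*1 + 0
Since gcd(336, 829) = 1, back-substitute to write 1 as a combination:
1 = 22 − 7·3
1 = −7·157 + 50·22
1 = 50·336 − 107·157
1 = −107·829 + 264·336
So 336·264 ≡ 1 (mod 829).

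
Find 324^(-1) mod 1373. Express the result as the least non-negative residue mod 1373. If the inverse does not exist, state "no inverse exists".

945

gcd(1373, 324) by repeated division:
1373 = 4*324 + 77
324 = 4*77 + 16
77 = 4*16 + 13
16 = 1*13 + 3
13 = 4*3 + 1
3 = 3*1 + 0
Since gcd(324, 1373) = 1, back-substitute to write 1 as a combination:
1 = 13 − 4·3
1 = −4·16 + 5·13
1 = 5·77 − 24·16
1 = −24·324 + 101·77
1 = 101·1373 − 428·324
So 324·(-428) ≡ 1 (mod 1373), and -428 ≡ 945 (mod 1373).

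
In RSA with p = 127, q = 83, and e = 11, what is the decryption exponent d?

6575

φ(n) = (p−1)(q−1) = 126·82 = 10332.
Need d with 11·d ≡ 1 (mod 10332). Apply the extended Euclidean algorithm:
10332 = 939×11 + 3
11 = 3×3 + 2
3 = 1×2 + 1
2 = 2×1 + 0
Back-substitute:
1 = 3 − 2
1 = −11 + 4·3
1 = 4·10332 − 3757·11
So 11·(-3757) ≡ 1 (mod 10332), hence d ≡ -3757 ≡ 6575 (mod 10332).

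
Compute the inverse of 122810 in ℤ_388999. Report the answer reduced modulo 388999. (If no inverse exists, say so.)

Run Euclid on (388999, 122810):
388999 = 3×122810 + 20569
122810 = 5×20569 + 19965
20569 = 1×19965 + 604
19965 = 33×604 + 33
604 = 18×33 + 10
33 = 3×10 + 3
10 = 3×3 + 1
3 = 3×1 + 0
Since gcd(122810, 388999) = 1, back-substitute to write 1 as a combination:
1 = 10 − 3·3
1 = −3·33 + 10·10
1 = 10·604 − 183·33
1 = −183·19965 + 6049·604
1 = 6049·20569 − 6232·19965
1 = −6232·122810 + 37209·20569
1 = 37209·388999 − 117859·122810
Thus 122810·(-117859) ≡ 1 (mod 388999); reducing, -117859 mod 388999 = 271140.

271140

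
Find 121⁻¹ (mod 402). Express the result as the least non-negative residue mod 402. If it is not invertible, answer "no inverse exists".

103

gcd(402, 121) by repeated division:
402 = 3*121 + 39
121 = 3*39 + 4
39 = 9*4 + 3
4 = 1*3 + 1
3 = 3*1 + 0
The gcd is 1. Working backward:
1 = 4 − 3
1 = −39 + 10·4
1 = 10·121 − 31·39
1 = −31·402 + 103·121
So 121·103 ≡ 1 (mod 402).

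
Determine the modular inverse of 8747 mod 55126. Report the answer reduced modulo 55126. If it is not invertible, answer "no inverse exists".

gcd(55126, 8747) by repeated division:
55126 = 6·8747 + 2644
8747 = 3·2644 + 815
2644 = 3·815 + 199
815 = 4·199 + 19
199 = 10·19 + 9
19 = 2·9 + 1
9 = 9·1 + 0
The gcd is 1. Working backward:
1 = 19 − 2·9
1 = −2·199 + 21·19
1 = 21·815 − 86·199
1 = −86·2644 + 279·815
1 = 279·8747 − 923·2644
1 = −923·55126 + 5817·8747
So 8747·5817 ≡ 1 (mod 55126).

5817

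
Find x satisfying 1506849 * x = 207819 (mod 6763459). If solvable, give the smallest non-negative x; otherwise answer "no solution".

459158

First find gcd(1506849, 6763459):
6763459 = 4×1506849 + 736063
1506849 = 2×736063 + 34723
736063 = 21×34723 + 6880
34723 = 5×6880 + 323
6880 = 21×323 + 97
323 = 3×97 + 32
97 = 3×32 + 1
32 = 32×1 + 0
gcd = 1, so a unique solution mod 6763459 exists.
Back-substitute for the Bézout coefficients:
1 = 97 − 3·32
1 = −3·323 + 10·97
1 = 10·6880 − 213·323
1 = −213·34723 + 1075·6880
1 = 1075·736063 − 22788·34723
1 = −22788·1506849 + 46651·736063
1 = 46651·6763459 − 209392·1506849
So 1506849·(-209392) ≡ 1 (mod 6763459), giving 1506849⁻¹ ≡ 6554067.
x ≡ 1506849⁻¹·207819 ≡ 6554067·207819 ≡ 459158 (mod 6763459).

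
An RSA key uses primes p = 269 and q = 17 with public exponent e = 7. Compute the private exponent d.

φ(n) = (p−1)(q−1) = 268·16 = 4288.
Need d with 7·d ≡ 1 (mod 4288). Apply the extended Euclidean algorithm:
4288 = 612·7 + 4
7 = 1·4 + 3
4 = 1·3 + 1
3 = 3·1 + 0
Back-substitute:
1 = 4 − 3
1 = −7 + 2·4
1 = 2·4288 − 1225·7
So 7·(-1225) ≡ 1 (mod 4288), hence d ≡ -1225 ≡ 3063 (mod 4288).

3063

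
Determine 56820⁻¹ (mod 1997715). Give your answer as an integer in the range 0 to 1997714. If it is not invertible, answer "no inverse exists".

Euclidean algorithm on 1997715, 56820:
1997715 = 35×56820 + 9015
56820 = 6×9015 + 2730
9015 = 3×2730 + 825
2730 = 3×825 + 255
825 = 3×255 + 60
255 = 4×60 + 15
60 = 4×15 + 0
The gcd is 15, not 1, hence no inverse exists.

no inverse exists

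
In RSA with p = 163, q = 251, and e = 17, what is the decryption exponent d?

33353

φ(n) = (p−1)(q−1) = 162·250 = 40500.
Need d with 17·d ≡ 1 (mod 40500). Apply the extended Euclidean algorithm:
40500 = 2382*17 + 6
17 = 2*6 + 5
6 = 1*5 + 1
5 = 5*1 + 0
Back-substitute:
1 = 6 − 5
1 = −17 + 3·6
1 = 3·40500 − 7147·17
So 17·(-7147) ≡ 1 (mod 40500), hence d ≡ -7147 ≡ 33353 (mod 40500).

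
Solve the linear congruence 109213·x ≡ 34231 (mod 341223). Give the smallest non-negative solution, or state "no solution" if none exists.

17350

First find gcd(109213, 341223):
341223 = 3·109213 + 13584
109213 = 8·13584 + 541
13584 = 25·541 + 59
541 = 9·59 + 10
59 = 5·10 + 9
10 = 1·9 + 1
9 = 9·1 + 0
gcd = 1, so a unique solution mod 341223 exists.
Back-substitute for the Bézout coefficients:
1 = 10 − 9
1 = −59 + 6·10
1 = 6·541 − 55·59
1 = −55·13584 + 1381·541
1 = 1381·109213 − 11103·13584
1 = −11103·341223 + 34690·109213
So 109213·(34690) ≡ 1 (mod 341223), giving 109213⁻¹ ≡ 34690.
x ≡ 109213⁻¹·34231 ≡ 34690·34231 ≡ 17350 (mod 341223).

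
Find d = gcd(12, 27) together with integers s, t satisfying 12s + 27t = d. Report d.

3

Apply Euclid's algorithm to 27 and 12:
27 = 2×12 + 3
12 = 4×3 + 0
gcd(12, 27) = 3.
Back-substituting:
3 = 27 − 2·12
So 3 = (1)·27 + (-2)·12.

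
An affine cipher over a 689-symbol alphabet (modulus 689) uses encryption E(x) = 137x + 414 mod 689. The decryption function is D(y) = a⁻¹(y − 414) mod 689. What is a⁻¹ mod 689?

171

Apply the Euclidean algorithm to 689 and 137:
689 = 5*137 + 4
137 = 34*4 + 1
4 = 4*1 + 0
Since gcd(137, 689) = 1, back-substitute to write 1 as a combination:
1 = 137 − 34·4
1 = −34·689 + 171·137
So 137·171 ≡ 1 (mod 689).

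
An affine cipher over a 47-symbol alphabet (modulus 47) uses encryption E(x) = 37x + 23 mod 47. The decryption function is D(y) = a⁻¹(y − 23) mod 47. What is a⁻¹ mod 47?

14

Extended Euclidean algorithm:
47 = 1×37 + 10
37 = 3×10 + 7
10 = 1×7 + 3
7 = 2×3 + 1
3 = 3×1 + 0
The gcd is 1. Working backward:
1 = 7 − 2·3
1 = −2·10 + 3·7
1 = 3·37 − 11·10
1 = −11·47 + 14·37
So 37·14 ≡ 1 (mod 47).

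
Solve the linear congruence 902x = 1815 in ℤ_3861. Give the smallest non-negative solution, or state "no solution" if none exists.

First find gcd(902, 3861):
3861 = 4×902 + 253
902 = 3×253 + 143
253 = 1×143 + 110
143 = 1×110 + 33
110 = 3×33 + 11
33 = 3×11 + 0
gcd = 11 and 11 | 1815, so solutions exist. Divide through by 11: 82x ≡ 165 (mod 351).
Now find 82⁻¹ mod 351:
351 = 4×82 + 23
82 = 3×23 + 13
23 = 1×13 + 10
13 = 1×10 + 3
10 = 3×3 + 1
3 = 3×1 + 0
Back-substitute:
1 = 10 − 3·3
1 = −3·13 + 4·10
1 = 4·23 − 7·13
1 = −7·82 + 25·23
1 = 25·351 − 107·82
So 82·(-107) ≡ 1 (mod 351), i.e. 82⁻¹ ≡ 244.
Then x ≡ 244·165 ≡ 246 (mod 351); the smallest non-negative solution is x = 246.

246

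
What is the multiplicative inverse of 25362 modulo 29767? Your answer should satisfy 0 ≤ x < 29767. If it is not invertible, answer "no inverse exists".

7386

Run Euclid on (29767, 25362):
29767 = 1×25362 + 4405
25362 = 5×4405 + 3337
4405 = 1×3337 + 1068
3337 = 3×1068 + 133
1068 = 8×133 + 4
133 = 33×4 + 1
4 = 4×1 + 0
gcd = 1, so the inverse exists. Back-substitute:
1 = 133 − 33·4
1 = −33·1068 + 265·133
1 = 265·3337 − 828·1068
1 = −828·4405 + 1093·3337
1 = 1093·25362 − 6293·4405
1 = −6293·29767 + 7386·25362
So 25362·7386 ≡ 1 (mod 29767).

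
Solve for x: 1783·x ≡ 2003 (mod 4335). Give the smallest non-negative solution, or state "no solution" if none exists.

First find gcd(1783, 4335):
4335 = 2*1783 + 769
1783 = 2*769 + 245
769 = 3*245 + 34
245 = 7*34 + 7
34 = 4*7 + 6
7 = 1*6 + 1
6 = 6*1 + 0
gcd = 1, so a unique solution mod 4335 exists.
Back-substitute for the Bézout coefficients:
1 = 7 − 6
1 = −34 + 5·7
1 = 5·245 − 36·34
1 = −36·769 + 113·245
1 = 113·1783 − 262·769
1 = −262·4335 + 637·1783
So 1783·(637) ≡ 1 (mod 4335), giving 1783⁻¹ ≡ 637.
x ≡ 1783⁻¹·2003 ≡ 637·2003 ≡ 1421 (mod 4335).

1421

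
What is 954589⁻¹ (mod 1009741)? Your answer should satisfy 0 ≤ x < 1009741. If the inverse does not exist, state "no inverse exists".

41981

Apply the Euclidean algorithm to 1009741 and 954589:
1009741 = 1·954589 + 55152
954589 = 17·55152 + 17005
55152 = 3·17005 + 4137
17005 = 4·4137 + 457
4137 = 9·457 + 24
457 = 19·24 + 1
24 = 24·1 + 0
The gcd is 1. Working backward:
1 = 457 − 19·24
1 = −19·4137 + 172·457
1 = 172·17005 − 707·4137
1 = −707·55152 + 2293·17005
1 = 2293·954589 − 39688·55152
1 = −39688·1009741 + 41981·954589
So 954589·41981 ≡ 1 (mod 1009741).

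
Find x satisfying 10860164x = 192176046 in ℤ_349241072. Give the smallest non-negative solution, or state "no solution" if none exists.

gcd(10860164, 349241072):
349241072 = 32*10860164 + 1715824
10860164 = 6*1715824 + 565220
1715824 = 3*565220 + 20164
565220 = 28*20164 + 628
20164 = 32*628 + 68
628 = 9*68 + 16
68 = 4*16 + 4
16 = 4*4 + 0
gcd = 4, but 4 ∤ 192176046, so the congruence has no solution.

no solution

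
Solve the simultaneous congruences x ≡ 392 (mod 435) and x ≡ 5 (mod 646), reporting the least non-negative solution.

Write x = 392 + 435·k. Then 435·k ≡ 5 − 392 ≡ 259 (mod 646).
Need 435⁻¹ mod 646. Extended Euclid on (646, 435):
646 = 1*435 + 211
435 = 2*211 + 13
211 = 16*13 + 3
13 = 4*3 + 1
3 = 3*1 + 0
Back-substitute:
1 = 13 − 4·3
1 = −4·211 + 65·13
1 = 65·435 − 134·211
1 = −134·646 + 199·435
435⁻¹ ≡ 199 (mod 646), so k ≡ 199·259 ≡ 507 (mod 646).
x = 392 + 435·507 = 220937.

220937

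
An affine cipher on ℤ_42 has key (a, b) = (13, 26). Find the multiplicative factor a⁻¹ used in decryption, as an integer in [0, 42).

Run Euclid on (42, 13):
42 = 3*13 + 3
13 = 4*3 + 1
3 = 3*1 + 0
The gcd is 1. Working backward:
1 = 13 − 4·3
1 = −4·42 + 13·13
So 13·13 ≡ 1 (mod 42).

13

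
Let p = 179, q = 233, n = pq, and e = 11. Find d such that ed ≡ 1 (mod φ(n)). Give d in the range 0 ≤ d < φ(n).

18771

φ(n) = (p−1)(q−1) = 178·232 = 41296.
Need d with 11·d ≡ 1 (mod 41296). Apply the extended Euclidean algorithm:
41296 = 3754·11 + 2
11 = 5·2 + 1
2 = 2·1 + 0
Back-substitute:
1 = 11 − 5·2
1 = −5·41296 + 18771·11
So 11·18771 ≡ 1 (mod 41296), hence d = 18771.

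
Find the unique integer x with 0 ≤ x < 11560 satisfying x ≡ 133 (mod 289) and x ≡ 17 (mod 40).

10537

Write x = 133 + 289·k. Then 289·k ≡ 17 − 133 ≡ 4 (mod 40).
Need 289⁻¹ mod 40. Extended Euclid on (40, 9):
40 = 4·9 + 4
9 = 2·4 + 1
4 = 4·1 + 0
Back-substitute:
1 = 9 − 2·4
1 = −2·40 + 9·9
289⁻¹ ≡ 9 (mod 40), so k ≡ 9·4 ≡ 36 (mod 40).
x = 133 + 289·36 = 10537.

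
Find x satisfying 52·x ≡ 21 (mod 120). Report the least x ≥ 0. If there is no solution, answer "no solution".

no solution

gcd(52, 120):
120 = 2*52 + 16
52 = 3*16 + 4
16 = 4*4 + 0
gcd = 4, but 4 ∤ 21, so the congruence has no solution.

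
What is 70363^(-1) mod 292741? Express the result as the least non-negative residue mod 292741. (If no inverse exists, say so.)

220029

Apply the Euclidean algorithm to 292741 and 70363:
292741 = 4*70363 + 11289
70363 = 6*11289 + 2629
11289 = 4*2629 + 773
2629 = 3*773 + 310
773 = 2*310 + 153
310 = 2*153 + 4
153 = 38*4 + 1
4 = 4*1 + 0
Since gcd(70363, 292741) = 1, back-substitute to write 1 as a combination:
1 = 153 − 38·4
1 = −38·310 + 77·153
1 = 77·773 − 192·310
1 = −192·2629 + 653·773
1 = 653·11289 − 2804·2629
1 = −2804·70363 + 17477·11289
1 = 17477·292741 − 72712·70363
So 70363·(-72712) ≡ 1 (mod 292741), and -72712 ≡ 220029 (mod 292741).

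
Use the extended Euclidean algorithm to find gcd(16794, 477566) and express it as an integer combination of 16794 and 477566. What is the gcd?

2

Repeated division:
477566 = 28×16794 + 7334
16794 = 2×7334 + 2126
7334 = 3×2126 + 956
2126 = 2×956 + 214
956 = 4×214 + 100
214 = 2×100 + 14
100 = 7×14 + 2
14 = 7×2 + 0
gcd(16794, 477566) = 2.
Back-substituting:
2 = 100 − 7·14
2 = −7·214 + 15·100
2 = 15·956 − 67·214
2 = −67·2126 + 149·956
2 = 149·7334 − 514·2126
2 = −514·16794 + 1177·7334
2 = 1177·477566 − 33470·16794
So 2 = (1177)·477566 + (-33470)·16794.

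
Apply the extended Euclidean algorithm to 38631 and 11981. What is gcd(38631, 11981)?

Apply Euclid's algorithm to 38631 and 11981:
38631 = 3·11981 + 2688
11981 = 4·2688 + 1229
2688 = 2·1229 + 230
1229 = 5·230 + 79
230 = 2·79 + 72
79 = 1·72 + 7
72 = 10·7 + 2
7 = 3·2 + 1
2 = 2·1 + 0
gcd(38631, 11981) = 1.
Express as a combination:
1 = 7 − 3·2
1 = −3·72 + 31·7
1 = 31·79 − 34·72
1 = −34·230 + 99·79
1 = 99·1229 − 529·230
1 = −529·2688 + 1157·1229
1 = 1157·11981 − 5157·2688
1 = −5157·38631 + 16628·11981
So 1 = (-5157)·38631 + (16628)·11981.

1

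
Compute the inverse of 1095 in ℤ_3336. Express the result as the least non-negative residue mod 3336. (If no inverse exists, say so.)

no inverse exists

Compute gcd(1095, 3336):
3336 = 3*1095 + 51
1095 = 21*51 + 24
51 = 2*24 + 3
24 = 8*3 + 0
The gcd is 3, not 1, hence no inverse exists.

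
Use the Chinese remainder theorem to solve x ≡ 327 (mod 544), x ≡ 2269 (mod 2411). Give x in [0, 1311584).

Write x = 327 + 544·k. Then 544·k ≡ 2269 − 327 ≡ 1942 (mod 2411).
Need 544⁻¹ mod 2411. Extended Euclid on (2411, 544):
2411 = 4·544 + 235
544 = 2·235 + 74
235 = 3·74 + 13
74 = 5·13 + 9
13 = 1·9 + 4
9 = 2·4 + 1
4 = 4·1 + 0
Back-substitute:
1 = 9 − 2·4
1 = −2·13 + 3·9
1 = 3·74 − 17·13
1 = −17·235 + 54·74
1 = 54·544 − 125·235
1 = −125·2411 + 554·544
544⁻¹ ≡ 554 (mod 2411), so k ≡ 554·1942 ≡ 562 (mod 2411).
x = 327 + 544·562 = 306055.

306055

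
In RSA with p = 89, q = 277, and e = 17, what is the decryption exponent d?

10001

φ(n) = (p−1)(q−1) = 88·276 = 24288.
Need d with 17·d ≡ 1 (mod 24288). Apply the extended Euclidean algorithm:
24288 = 1428*17 + 12
17 = 1*12 + 5
12 = 2*5 + 2
5 = 2*2 + 1
2 = 2*1 + 0
Back-substitute:
1 = 5 − 2·2
1 = −2·12 + 5·5
1 = 5·17 − 7·12
1 = −7·24288 + 10001·17
So 17·10001 ≡ 1 (mod 24288), hence d = 10001.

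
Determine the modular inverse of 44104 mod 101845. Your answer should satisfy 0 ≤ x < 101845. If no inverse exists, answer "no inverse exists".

46154

Run Euclid on (101845, 44104):
101845 = 2*44104 + 13637
44104 = 3*13637 + 3193
13637 = 4*3193 + 865
3193 = 3*865 + 598
865 = 1*598 + 267
598 = 2*267 + 64
267 = 4*64 + 11
64 = 5*11 + 9
11 = 1*9 + 2
9 = 4*2 + 1
2 = 2*1 + 0
Since gcd(44104, 101845) = 1, back-substitute to write 1 as a combination:
1 = 9 − 4·2
1 = −4·11 + 5·9
1 = 5·64 − 29·11
1 = −29·267 + 121·64
1 = 121·598 − 271·267
1 = −271·865 + 392·598
1 = 392·3193 − 1447·865
1 = −1447·13637 + 6180·3193
1 = 6180·44104 − 19987·13637
1 = −19987·101845 + 46154·44104
So 44104·46154 ≡ 1 (mod 101845).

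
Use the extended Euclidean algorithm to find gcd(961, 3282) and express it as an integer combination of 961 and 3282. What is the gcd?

Euclidean algorithm:
3282 = 3·961 + 399
961 = 2·399 + 163
399 = 2·163 + 73
163 = 2·73 + 17
73 = 4·17 + 5
17 = 3·5 + 2
5 = 2·2 + 1
2 = 2·1 + 0
gcd(961, 3282) = 1.
Express as a combination:
1 = 5 − 2·2
1 = −2·17 + 7·5
1 = 7·73 − 30·17
1 = −30·163 + 67·73
1 = 67·399 − 164·163
1 = −164·961 + 395·399
1 = 395·3282 − 1349·961
So 1 = (395)·3282 + (-1349)·961.

1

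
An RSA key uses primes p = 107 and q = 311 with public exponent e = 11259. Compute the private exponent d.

φ(n) = (p−1)(q−1) = 106·310 = 32860.
Need d with 11259·d ≡ 1 (mod 32860). Apply the extended Euclidean algorithm:
32860 = 2·11259 + 10342
11259 = 1·10342 + 917
10342 = 11·917 + 255
917 = 3·255 + 152
255 = 1·152 + 103
152 = 1·103 + 49
103 = 2·49 + 5
49 = 9·5 + 4
5 = 1·4 + 1
4 = 4·1 + 0
Back-substitute:
1 = 5 − 4
1 = −49 + 10·5
1 = 10·103 − 21·49
1 = −21·152 + 31·103
1 = 31·255 − 52·152
1 = −52·917 + 187·255
1 = 187·10342 − 2109·917
1 = −2109·11259 + 2296·10342
1 = 2296·32860 − 6701·11259
So 11259·(-6701) ≡ 1 (mod 32860), hence d ≡ -6701 ≡ 26159 (mod 32860).

26159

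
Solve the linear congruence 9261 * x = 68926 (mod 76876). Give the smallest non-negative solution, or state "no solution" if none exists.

First find gcd(9261, 76876):
76876 = 8×9261 + 2788
9261 = 3×2788 + 897
2788 = 3×897 + 97
897 = 9×97 + 24
97 = 4×24 + 1
24 = 24×1 + 0
gcd = 1, so a unique solution mod 76876 exists.
Back-substitute for the Bézout coefficients:
1 = 97 − 4·24
1 = −4·897 + 37·97
1 = 37·2788 − 115·897
1 = −115·9261 + 382·2788
1 = 382·76876 − 3171·9261
So 9261·(-3171) ≡ 1 (mod 76876), giving 9261⁻¹ ≡ 73705.
x ≡ 9261⁻¹·68926 ≡ 73705·68926 ≡ 70998 (mod 76876).

70998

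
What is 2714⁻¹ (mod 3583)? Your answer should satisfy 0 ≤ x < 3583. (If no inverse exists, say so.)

Extended Euclidean algorithm:
3583 = 1×2714 + 869
2714 = 3×869 + 107
869 = 8×107 + 13
107 = 8×13 + 3
13 = 4×3 + 1
3 = 3×1 + 0
Since gcd(2714, 3583) = 1, back-substitute to write 1 as a combination:
1 = 13 − 4·3
1 = −4·107 + 33·13
1 = 33·869 − 268·107
1 = −268·2714 + 837·869
1 = 837·3583 − 1105·2714
Thus 2714·(-1105) ≡ 1 (mod 3583); reducing, -1105 mod 3583 = 2478.

2478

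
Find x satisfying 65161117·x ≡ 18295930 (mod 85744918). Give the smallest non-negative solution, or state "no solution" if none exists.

gcd(65161117, 85744918):
85744918 = 1*65161117 + 20583801
65161117 = 3*20583801 + 3409714
20583801 = 6*3409714 + 125517
3409714 = 27*125517 + 20755
125517 = 6*20755 + 987
20755 = 21*987 + 28
987 = 35*28 + 7
28 = 4*7 + 0
gcd = 7, but 7 ∤ 18295930, so the congruence has no solution.

no solution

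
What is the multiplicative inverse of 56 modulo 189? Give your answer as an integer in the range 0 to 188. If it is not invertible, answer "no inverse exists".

Compute gcd(56, 189):
189 = 3*56 + 21
56 = 2*21 + 14
21 = 1*14 + 7
14 = 2*7 + 0
The gcd is 7, not 1, hence no inverse exists.

no inverse exists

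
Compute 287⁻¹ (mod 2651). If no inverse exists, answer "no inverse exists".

2300

Run Euclid on (2651, 287):
2651 = 9×287 + 68
287 = 4×68 + 15
68 = 4×15 + 8
15 = 1×8 + 7
8 = 1×7 + 1
7 = 7×1 + 0
Since gcd(287, 2651) = 1, back-substitute to write 1 as a combination:
1 = 8 − 7
1 = −15 + 2·8
1 = 2·68 − 9·15
1 = −9·287 + 38·68
1 = 38·2651 − 351·287
Hence 287⁻¹ ≡ -351 ≡ 2300 (mod 2651).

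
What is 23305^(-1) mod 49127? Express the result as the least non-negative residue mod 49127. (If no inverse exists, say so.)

3240

Apply the Euclidean algorithm to 49127 and 23305:
49127 = 2*23305 + 2517
23305 = 9*2517 + 652
2517 = 3*652 + 561
652 = 1*561 + 91
561 = 6*91 + 15
91 = 6*15 + 1
15 = 15*1 + 0
gcd = 1, so the inverse exists. Back-substitute:
1 = 91 − 6·15
1 = −6·561 + 37·91
1 = 37·652 − 43·561
1 = −43·2517 + 166·652
1 = 166·23305 − 1537·2517
1 = −1537·49127 + 3240·23305
So 23305·3240 ≡ 1 (mod 49127).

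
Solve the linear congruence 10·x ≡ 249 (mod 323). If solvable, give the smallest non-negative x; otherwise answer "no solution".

251

First find gcd(10, 323):
323 = 32·10 + 3
10 = 3·3 + 1
3 = 3·1 + 0
gcd = 1, so a unique solution mod 323 exists.
Back-substitute for the Bézout coefficients:
1 = 10 − 3·3
1 = −3·323 + 97·10
So 10·(97) ≡ 1 (mod 323), giving 10⁻¹ ≡ 97.
x ≡ 10⁻¹·249 ≡ 97·249 ≡ 251 (mod 323).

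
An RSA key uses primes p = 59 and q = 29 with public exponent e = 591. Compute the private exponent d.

φ(n) = (p−1)(q−1) = 58·28 = 1624.
Need d with 591·d ≡ 1 (mod 1624). Apply the extended Euclidean algorithm:
1624 = 2×591 + 442
591 = 1×442 + 149
442 = 2×149 + 144
149 = 1×144 + 5
144 = 28×5 + 4
5 = 1×4 + 1
4 = 4×1 + 0
Back-substitute:
1 = 5 − 4
1 = −144 + 29·5
1 = 29·149 − 30·144
1 = −30·442 + 89·149
1 = 89·591 − 119·442
1 = −119·1624 + 327·591
So 591·327 ≡ 1 (mod 1624), hence d = 327.

327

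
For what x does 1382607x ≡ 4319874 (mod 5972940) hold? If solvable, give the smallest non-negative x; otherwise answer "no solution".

First find gcd(1382607, 5972940):
5972940 = 4*1382607 + 442512
1382607 = 3*442512 + 55071
442512 = 8*55071 + 1944
55071 = 28*1944 + 639
1944 = 3*639 + 27
639 = 23*27 + 18
27 = 1*18 + 9
18 = 2*9 + 0
gcd = 9 and 9 | 4319874, so solutions exist. Divide through by 9: 153623x ≡ 479986 (mod 663660).
Now find 153623⁻¹ mod 663660:
663660 = 4×153623 + 49168
153623 = 3×49168 + 6119
49168 = 8×6119 + 216
6119 = 28×216 + 71
216 = 3×71 + 3
71 = 23×3 + 2
3 = 1×2 + 1
2 = 2×1 + 0
Back-substitute:
1 = 3 − 2
1 = −71 + 24·3
1 = 24·216 − 73·71
1 = −73·6119 + 2068·216
1 = 2068·49168 − 16617·6119
1 = −16617·153623 + 51919·49168
1 = 51919·663660 − 224293·153623
So 153623·(-224293) ≡ 1 (mod 663660), i.e. 153623⁻¹ ≡ 439367.
Then x ≡ 439367·479986 ≡ 97982 (mod 663660); the smallest non-negative solution is x = 97982.

97982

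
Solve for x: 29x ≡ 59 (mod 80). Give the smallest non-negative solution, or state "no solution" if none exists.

First find gcd(29, 80):
80 = 2×29 + 22
29 = 1×22 + 7
22 = 3×7 + 1
7 = 7×1 + 0
gcd = 1, so a unique solution mod 80 exists.
Back-substitute for the Bézout coefficients:
1 = 22 − 3·7
1 = −3·29 + 4·22
1 = 4·80 − 11·29
So 29·(-11) ≡ 1 (mod 80), giving 29⁻¹ ≡ 69.
x ≡ 29⁻¹·59 ≡ 69·59 ≡ 71 (mod 80).

71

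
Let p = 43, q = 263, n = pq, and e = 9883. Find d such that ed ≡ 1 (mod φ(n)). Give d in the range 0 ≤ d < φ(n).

8707

φ(n) = (p−1)(q−1) = 42·262 = 11004.
Need d with 9883·d ≡ 1 (mod 11004). Apply the extended Euclidean algorithm:
11004 = 1×9883 + 1121
9883 = 8×1121 + 915
1121 = 1×915 + 206
915 = 4×206 + 91
206 = 2×91 + 24
91 = 3×24 + 19
24 = 1×19 + 5
19 = 3×5 + 4
5 = 1×4 + 1
4 = 4×1 + 0
Back-substitute:
1 = 5 − 4
1 = −19 + 4·5
1 = 4·24 − 5·19
1 = −5·91 + 19·24
1 = 19·206 − 43·91
1 = −43·915 + 191·206
1 = 191·1121 − 234·915
1 = −234·9883 + 2063·1121
1 = 2063·11004 − 2297·9883
So 9883·(-2297) ≡ 1 (mod 11004), hence d ≡ -2297 ≡ 8707 (mod 11004).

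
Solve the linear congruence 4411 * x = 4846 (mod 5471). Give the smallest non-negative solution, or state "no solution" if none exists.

3949

First find gcd(4411, 5471):
5471 = 1*4411 + 1060
4411 = 4*1060 + 171
1060 = 6*171 + 34
171 = 5*34 + 1
34 = 34*1 + 0
gcd = 1, so a unique solution mod 5471 exists.
Back-substitute for the Bézout coefficients:
1 = 171 − 5·34
1 = −5·1060 + 31·171
1 = 31·4411 − 129·1060
1 = −129·5471 + 160·4411
So 4411·(160) ≡ 1 (mod 5471), giving 4411⁻¹ ≡ 160.
x ≡ 4411⁻¹·4846 ≡ 160·4846 ≡ 3949 (mod 5471).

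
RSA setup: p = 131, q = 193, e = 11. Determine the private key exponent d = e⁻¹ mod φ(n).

22691

φ(n) = (p−1)(q−1) = 130·192 = 24960.
Need d with 11·d ≡ 1 (mod 24960). Apply the extended Euclidean algorithm:
24960 = 2269×11 + 1
11 = 11×1 + 0
Back-substitute:
1 = 24960 − 2269·11
So 11·(-2269) ≡ 1 (mod 24960), hence d ≡ -2269 ≡ 22691 (mod 24960).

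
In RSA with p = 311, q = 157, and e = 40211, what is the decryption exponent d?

6611

φ(n) = (p−1)(q−1) = 310·156 = 48360.
Need d with 40211·d ≡ 1 (mod 48360). Apply the extended Euclidean algorithm:
48360 = 1·40211 + 8149
40211 = 4·8149 + 7615
8149 = 1·7615 + 534
7615 = 14·534 + 139
534 = 3·139 + 117
139 = 1·117 + 22
117 = 5·22 + 7
22 = 3·7 + 1
7 = 7·1 + 0
Back-substitute:
1 = 22 − 3·7
1 = −3·117 + 16·22
1 = 16·139 − 19·117
1 = −19·534 + 73·139
1 = 73·7615 − 1041·534
1 = −1041·8149 + 1114·7615
1 = 1114·40211 − 5497·8149
1 = −5497·48360 + 6611·40211
So 40211·6611 ≡ 1 (mod 48360), hence d = 6611.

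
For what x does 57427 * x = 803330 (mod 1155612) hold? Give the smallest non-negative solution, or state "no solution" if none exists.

738614

First find gcd(57427, 1155612):
1155612 = 20*57427 + 7072
57427 = 8*7072 + 851
7072 = 8*851 + 264
851 = 3*264 + 59
264 = 4*59 + 28
59 = 2*28 + 3
28 = 9*3 + 1
3 = 3*1 + 0
gcd = 1, so a unique solution mod 1155612 exists.
Back-substitute for the Bézout coefficients:
1 = 28 − 9·3
1 = −9·59 + 19·28
1 = 19·264 − 85·59
1 = −85·851 + 274·264
1 = 274·7072 − 2277·851
1 = −2277·57427 + 18490·7072
1 = 18490·1155612 − 372077·57427
So 57427·(-372077) ≡ 1 (mod 1155612), giving 57427⁻¹ ≡ 783535.
x ≡ 57427⁻¹·803330 ≡ 783535·803330 ≡ 738614 (mod 1155612).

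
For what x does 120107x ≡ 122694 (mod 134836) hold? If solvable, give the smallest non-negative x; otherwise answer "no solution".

7242

First find gcd(120107, 134836):
134836 = 1*120107 + 14729
120107 = 8*14729 + 2275
14729 = 6*2275 + 1079
2275 = 2*1079 + 117
1079 = 9*117 + 26
117 = 4*26 + 13
26 = 2*13 + 0
gcd = 13 and 13 | 122694, so solutions exist. Divide through by 13: 9239x ≡ 9438 (mod 10372).
Now find 9239⁻¹ mod 10372:
10372 = 1·9239 + 1133
9239 = 8·1133 + 175
1133 = 6·175 + 83
175 = 2·83 + 9
83 = 9·9 + 2
9 = 4·2 + 1
2 = 2·1 + 0
Back-substitute:
1 = 9 − 4·2
1 = −4·83 + 37·9
1 = 37·175 − 78·83
1 = −78·1133 + 505·175
1 = 505·9239 − 4118·1133
1 = −4118·10372 + 4623·9239
So 9239⁻¹ ≡ 4623 (mod 10372).
Then x ≡ 4623·9438 ≡ 7242 (mod 10372); the smallest non-negative solution is x = 7242.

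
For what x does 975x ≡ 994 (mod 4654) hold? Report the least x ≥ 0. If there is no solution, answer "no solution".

gcd(975, 4654):
4654 = 4*975 + 754
975 = 1*754 + 221
754 = 3*221 + 91
221 = 2*91 + 39
91 = 2*39 + 13
39 = 3*13 + 0
gcd = 13, but 13 ∤ 994, so the congruence has no solution.

no solution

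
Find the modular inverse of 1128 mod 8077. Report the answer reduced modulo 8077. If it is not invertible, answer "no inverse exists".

Run Euclid on (8077, 1128):
8077 = 7*1128 + 181
1128 = 6*181 + 42
181 = 4*42 + 13
42 = 3*13 + 3
13 = 4*3 + 1
3 = 3*1 + 0
gcd = 1, so the inverse exists. Back-substitute:
1 = 13 − 4·3
1 = −4·42 + 13·13
1 = 13·181 − 56·42
1 = −56·1128 + 349·181
1 = 349·8077 − 2499·1128
So 1128·(-2499) ≡ 1 (mod 8077), and -2499 ≡ 5578 (mod 8077).

5578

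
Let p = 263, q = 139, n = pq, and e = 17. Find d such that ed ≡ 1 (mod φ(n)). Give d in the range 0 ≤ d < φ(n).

12761

φ(n) = (p−1)(q−1) = 262·138 = 36156.
Need d with 17·d ≡ 1 (mod 36156). Apply the extended Euclidean algorithm:
36156 = 2126×17 + 14
17 = 1×14 + 3
14 = 4×3 + 2
3 = 1×2 + 1
2 = 2×1 + 0
Back-substitute:
1 = 3 − 2
1 = −14 + 5·3
1 = 5·17 − 6·14
1 = −6·36156 + 12761·17
So 17·12761 ≡ 1 (mod 36156), hence d = 12761.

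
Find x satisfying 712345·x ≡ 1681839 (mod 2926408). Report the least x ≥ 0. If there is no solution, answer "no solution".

First find gcd(712345, 2926408):
2926408 = 4×712345 + 77028
712345 = 9×77028 + 19093
77028 = 4×19093 + 656
19093 = 29×656 + 69
656 = 9×69 + 35
69 = 1×35 + 34
35 = 1×34 + 1
34 = 34×1 + 0
gcd = 1, so a unique solution mod 2926408 exists.
Back-substitute for the Bézout coefficients:
1 = 35 − 34
1 = −69 + 2·35
1 = 2·656 − 19·69
1 = −19·19093 + 553·656
1 = 553·77028 − 2231·19093
1 = −2231·712345 + 20632·77028
1 = 20632·2926408 − 84759·712345
So 712345·(-84759) ≡ 1 (mod 2926408), giving 712345⁻¹ ≡ 2841649.
x ≡ 712345⁻¹·1681839 ≡ 2841649·1681839 ≡ 194695 (mod 2926408).

194695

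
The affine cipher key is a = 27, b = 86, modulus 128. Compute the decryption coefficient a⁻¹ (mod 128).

19

Extended Euclidean algorithm:
128 = 4*27 + 20
27 = 1*20 + 7
20 = 2*7 + 6
7 = 1*6 + 1
6 = 6*1 + 0
gcd = 1, so the inverse exists. Back-substitute:
1 = 7 − 6
1 = −20 + 3·7
1 = 3·27 − 4·20
1 = −4·128 + 19·27
So 27·19 ≡ 1 (mod 128).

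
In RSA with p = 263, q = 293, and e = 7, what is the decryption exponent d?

65575

φ(n) = (p−1)(q−1) = 262·292 = 76504.
Need d with 7·d ≡ 1 (mod 76504). Apply the extended Euclidean algorithm:
76504 = 10929×7 + 1
7 = 7×1 + 0
Back-substitute:
1 = 76504 − 10929·7
So 7·(-10929) ≡ 1 (mod 76504), hence d ≡ -10929 ≡ 65575 (mod 76504).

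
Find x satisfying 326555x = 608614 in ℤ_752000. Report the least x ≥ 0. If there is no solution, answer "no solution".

gcd(326555, 752000):
752000 = 2×326555 + 98890
326555 = 3×98890 + 29885
98890 = 3×29885 + 9235
29885 = 3×9235 + 2180
9235 = 4×2180 + 515
2180 = 4×515 + 120
515 = 4×120 + 35
120 = 3×35 + 15
35 = 2×15 + 5
15 = 3×5 + 0
gcd = 5, but 5 ∤ 608614, so the congruence has no solution.

no solution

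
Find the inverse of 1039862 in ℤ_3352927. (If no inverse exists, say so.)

gcd(3352927, 1039862) by repeated division:
3352927 = 3×1039862 + 233341
1039862 = 4×233341 + 106498
233341 = 2×106498 + 20345
106498 = 5×20345 + 4773
20345 = 4×4773 + 1253
4773 = 3×1253 + 1014
1253 = 1×1014 + 239
1014 = 4×239 + 58
239 = 4×58 + 7
58 = 8×7 + 2
7 = 3×2 + 1
2 = 2×1 + 0
Since gcd(1039862, 3352927) = 1, back-substitute to write 1 as a combination:
1 = 7 − 3·2
1 = −3·58 + 25·7
1 = 25·239 − 103·58
1 = −103·1014 + 437·239
1 = 437·1253 − 540·1014
1 = −540·4773 + 2057·1253
1 = 2057·20345 − 8768·4773
1 = −8768·106498 + 45897·20345
1 = 45897·233341 − 100562·106498
1 = −100562·1039862 + 448145·233341
1 = 448145·3352927 − 1444997·1039862
Hence 1039862⁻¹ ≡ -1444997 ≡ 1907930 (mod 3352927).

1907930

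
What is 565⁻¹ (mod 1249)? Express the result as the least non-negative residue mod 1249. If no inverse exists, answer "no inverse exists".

Extended Euclidean algorithm:
1249 = 2·565 + 119
565 = 4·119 + 89
119 = 1·89 + 30
89 = 2·30 + 29
30 = 1·29 + 1
29 = 29·1 + 0
Since gcd(565, 1249) = 1, back-substitute to write 1 as a combination:
1 = 30 − 29
1 = −89 + 3·30
1 = 3·119 − 4·89
1 = −4·565 + 19·119
1 = 19·1249 − 42·565
So 565·(-42) ≡ 1 (mod 1249), and -42 ≡ 1207 (mod 1249).

1207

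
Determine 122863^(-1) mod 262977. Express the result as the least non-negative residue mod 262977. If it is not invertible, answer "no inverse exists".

no inverse exists

Compute gcd(122863, 262977):
262977 = 2×122863 + 17251
122863 = 7×17251 + 2106
17251 = 8×2106 + 403
2106 = 5×403 + 91
403 = 4×91 + 39
91 = 2×39 + 13
39 = 3×13 + 0
The gcd is 13, not 1, hence no inverse exists.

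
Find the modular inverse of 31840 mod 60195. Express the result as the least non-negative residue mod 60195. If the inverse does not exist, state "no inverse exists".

Compute gcd(31840, 60195):
60195 = 1×31840 + 28355
31840 = 1×28355 + 3485
28355 = 8×3485 + 475
3485 = 7×475 + 160
475 = 2×160 + 155
160 = 1×155 + 5
155 = 31×5 + 0
Since gcd = 5 > 1, 31840 is not a unit mod 60195.

no inverse exists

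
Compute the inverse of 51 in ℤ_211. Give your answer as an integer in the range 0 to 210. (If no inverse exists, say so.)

120

Apply the Euclidean algorithm to 211 and 51:
211 = 4·51 + 7
51 = 7·7 + 2
7 = 3·2 + 1
2 = 2·1 + 0
Since gcd(51, 211) = 1, back-substitute to write 1 as a combination:
1 = 7 − 3·2
1 = −3·51 + 22·7
1 = 22·211 − 91·51
Thus 51·(-91) ≡ 1 (mod 211); reducing, -91 mod 211 = 120.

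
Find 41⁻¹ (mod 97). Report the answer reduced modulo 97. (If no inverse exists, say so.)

gcd(97, 41) by repeated division:
97 = 2×41 + 15
41 = 2×15 + 11
15 = 1×11 + 4
11 = 2×4 + 3
4 = 1×3 + 1
3 = 3×1 + 0
The gcd is 1. Working backward:
1 = 4 − 3
1 = −11 + 3·4
1 = 3·15 − 4·11
1 = −4·41 + 11·15
1 = 11·97 − 26·41
Thus 41·(-26) ≡ 1 (mod 97); reducing, -26 mod 97 = 71.

71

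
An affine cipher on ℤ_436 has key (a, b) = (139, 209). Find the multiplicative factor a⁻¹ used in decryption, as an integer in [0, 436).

Run Euclid on (436, 139):
436 = 3·139 + 19
139 = 7·19 + 6
19 = 3·6 + 1
6 = 6·1 + 0
gcd = 1, so the inverse exists. Back-substitute:
1 = 19 − 3·6
1 = −3·139 + 22·19
1 = 22·436 − 69·139
Hence 139⁻¹ ≡ -69 ≡ 367 (mod 436).

367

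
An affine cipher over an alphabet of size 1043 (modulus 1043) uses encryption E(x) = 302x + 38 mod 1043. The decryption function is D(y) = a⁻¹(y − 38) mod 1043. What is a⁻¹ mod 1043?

708

Apply the Euclidean algorithm to 1043 and 302:
1043 = 3*302 + 137
302 = 2*137 + 28
137 = 4*28 + 25
28 = 1*25 + 3
25 = 8*3 + 1
3 = 3*1 + 0
Since gcd(302, 1043) = 1, back-substitute to write 1 as a combination:
1 = 25 − 8·3
1 = −8·28 + 9·25
1 = 9·137 − 44·28
1 = −44·302 + 97·137
1 = 97·1043 − 335·302
Hence 302⁻¹ ≡ -335 ≡ 708 (mod 1043).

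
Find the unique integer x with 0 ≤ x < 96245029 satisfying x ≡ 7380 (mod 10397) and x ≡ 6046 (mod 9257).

62638908

Write x = 7380 + 10397·k. Then 10397·k ≡ 6046 − 7380 ≡ 7923 (mod 9257).
Need 10397⁻¹ mod 9257. Extended Euclid on (9257, 1140):
9257 = 8*1140 + 137
1140 = 8*137 + 44
137 = 3*44 + 5
44 = 8*5 + 4
5 = 1*4 + 1
4 = 4*1 + 0
Back-substitute:
1 = 5 − 4
1 = −44 + 9·5
1 = 9·137 − 28·44
1 = −28·1140 + 233·137
1 = 233·9257 − 1892·1140
10397⁻¹ ≡ 7365 (mod 9257), so k ≡ 7365·7923 ≡ 6024 (mod 9257).
x = 7380 + 10397·6024 = 62638908.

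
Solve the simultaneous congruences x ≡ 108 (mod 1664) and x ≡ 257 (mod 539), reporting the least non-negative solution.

406124

Write x = 108 + 1664·k. Then 1664·k ≡ 257 − 108 ≡ 149 (mod 539).
Need 1664⁻¹ mod 539. Extended Euclid on (539, 47):
539 = 11*47 + 22
47 = 2*22 + 3
22 = 7*3 + 1
3 = 3*1 + 0
Back-substitute:
1 = 22 − 7·3
1 = −7·47 + 15·22
1 = 15·539 − 172·47
1664⁻¹ ≡ 367 (mod 539), so k ≡ 367·149 ≡ 244 (mod 539).
x = 108 + 1664·244 = 406124.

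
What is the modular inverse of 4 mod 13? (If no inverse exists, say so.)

Extended Euclidean algorithm:
13 = 3*4 + 1
4 = 4*1 + 0
Since gcd(4, 13) = 1, back-substitute to write 1 as a combination:
1 = 13 − 3·4
So 4·(-3) ≡ 1 (mod 13), and -3 ≡ 10 (mod 13).

10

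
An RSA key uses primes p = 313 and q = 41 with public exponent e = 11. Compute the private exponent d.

10211

φ(n) = (p−1)(q−1) = 312·40 = 12480.
Need d with 11·d ≡ 1 (mod 12480). Apply the extended Euclidean algorithm:
12480 = 1134×11 + 6
11 = 1×6 + 5
6 = 1×5 + 1
5 = 5×1 + 0
Back-substitute:
1 = 6 − 5
1 = −11 + 2·6
1 = 2·12480 − 2269·11
So 11·(-2269) ≡ 1 (mod 12480), hence d ≡ -2269 ≡ 10211 (mod 12480).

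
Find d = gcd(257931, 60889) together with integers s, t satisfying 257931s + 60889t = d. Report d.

Apply Euclid's algorithm to 257931 and 60889:
257931 = 4*60889 + 14375
60889 = 4*14375 + 3389
14375 = 4*3389 + 819
3389 = 4*819 + 113
819 = 7*113 + 28
113 = 4*28 + 1
28 = 28*1 + 0
gcd(257931, 60889) = 1.
Working backward:
1 = 113 − 4·28
1 = −4·819 + 29·113
1 = 29·3389 − 120·819
1 = −120·14375 + 509·3389
1 = 509·60889 − 2156·14375
1 = −2156·257931 + 9133·60889
So 1 = (-2156)·257931 + (9133)·60889.

1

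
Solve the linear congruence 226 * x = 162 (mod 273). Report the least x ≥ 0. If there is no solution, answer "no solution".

First find gcd(226, 273):
273 = 1×226 + 47
226 = 4×47 + 38
47 = 1×38 + 9
38 = 4×9 + 2
9 = 4×2 + 1
2 = 2×1 + 0
gcd = 1, so a unique solution mod 273 exists.
Back-substitute for the Bézout coefficients:
1 = 9 − 4·2
1 = −4·38 + 17·9
1 = 17·47 − 21·38
1 = −21·226 + 101·47
1 = 101·273 − 122·226
So 226·(-122) ≡ 1 (mod 273), giving 226⁻¹ ≡ 151.
x ≡ 226⁻¹·162 ≡ 151·162 ≡ 165 (mod 273).

165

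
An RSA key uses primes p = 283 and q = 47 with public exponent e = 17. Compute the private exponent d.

12209

φ(n) = (p−1)(q−1) = 282·46 = 12972.
Need d with 17·d ≡ 1 (mod 12972). Apply the extended Euclidean algorithm:
12972 = 763*17 + 1
17 = 17*1 + 0
Back-substitute:
1 = 12972 − 763·17
So 17·(-763) ≡ 1 (mod 12972), hence d ≡ -763 ≡ 12209 (mod 12972).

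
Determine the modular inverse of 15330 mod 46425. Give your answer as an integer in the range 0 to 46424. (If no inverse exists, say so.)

no inverse exists

Compute gcd(15330, 46425):
46425 = 3·15330 + 435
15330 = 35·435 + 105
435 = 4·105 + 15
105 = 7·15 + 0
The gcd is 15, not 1, hence no inverse exists.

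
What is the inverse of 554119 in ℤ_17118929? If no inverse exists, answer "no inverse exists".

gcd(17118929, 554119) by repeated division:
17118929 = 30×554119 + 495359
554119 = 1×495359 + 58760
495359 = 8×58760 + 25279
58760 = 2×25279 + 8202
25279 = 3×8202 + 673
8202 = 12×673 + 126
673 = 5×126 + 43
126 = 2×43 + 40
43 = 1×40 + 3
40 = 13×3 + 1
3 = 3×1 + 0
The gcd is 1. Working backward:
1 = 40 − 13·3
1 = −13·43 + 14·40
1 = 14·126 − 41·43
1 = −41·673 + 219·126
1 = 219·8202 − 2669·673
1 = −2669·25279 + 8226·8202
1 = 8226·58760 − 19121·25279
1 = −19121·495359 + 161194·58760
1 = 161194·554119 − 180315·495359
1 = −180315·17118929 + 5570644·554119
So 554119·5570644 ≡ 1 (mod 17118929).

5570644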